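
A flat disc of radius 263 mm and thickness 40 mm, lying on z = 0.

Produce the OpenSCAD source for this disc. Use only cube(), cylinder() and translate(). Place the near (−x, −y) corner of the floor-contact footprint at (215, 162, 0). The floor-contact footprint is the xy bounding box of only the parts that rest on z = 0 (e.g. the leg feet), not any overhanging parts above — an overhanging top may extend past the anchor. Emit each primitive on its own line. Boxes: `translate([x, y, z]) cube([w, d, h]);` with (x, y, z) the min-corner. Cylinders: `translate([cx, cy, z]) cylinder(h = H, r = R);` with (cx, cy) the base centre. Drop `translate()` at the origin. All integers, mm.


translate([478, 425, 0]) cylinder(h = 40, r = 263);


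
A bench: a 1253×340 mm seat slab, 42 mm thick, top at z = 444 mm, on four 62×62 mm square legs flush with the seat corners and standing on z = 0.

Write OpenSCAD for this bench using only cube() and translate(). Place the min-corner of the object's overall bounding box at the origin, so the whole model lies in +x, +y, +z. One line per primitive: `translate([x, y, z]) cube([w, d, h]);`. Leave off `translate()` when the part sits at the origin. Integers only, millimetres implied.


translate([0, 0, 402]) cube([1253, 340, 42]);
cube([62, 62, 402]);
translate([0, 278, 0]) cube([62, 62, 402]);
translate([1191, 0, 0]) cube([62, 62, 402]);
translate([1191, 278, 0]) cube([62, 62, 402]);


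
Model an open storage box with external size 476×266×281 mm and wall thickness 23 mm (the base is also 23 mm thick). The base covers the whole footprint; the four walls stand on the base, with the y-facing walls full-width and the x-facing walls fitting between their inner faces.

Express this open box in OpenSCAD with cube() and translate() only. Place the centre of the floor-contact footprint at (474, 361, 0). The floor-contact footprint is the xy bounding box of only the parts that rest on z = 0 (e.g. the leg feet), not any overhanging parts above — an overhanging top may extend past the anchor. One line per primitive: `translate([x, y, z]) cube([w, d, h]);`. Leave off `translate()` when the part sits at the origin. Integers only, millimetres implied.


translate([236, 228, 0]) cube([476, 266, 23]);
translate([236, 228, 23]) cube([476, 23, 258]);
translate([236, 471, 23]) cube([476, 23, 258]);
translate([236, 251, 23]) cube([23, 220, 258]);
translate([689, 251, 23]) cube([23, 220, 258]);


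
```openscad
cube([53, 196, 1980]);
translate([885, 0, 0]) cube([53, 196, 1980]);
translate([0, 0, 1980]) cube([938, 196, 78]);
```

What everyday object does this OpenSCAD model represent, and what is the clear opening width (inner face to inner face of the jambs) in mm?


A door frame. The clear opening width is 832 mm.

Two 1980 mm tall posts with a header on top — a door frame. The left jamb is 53 mm wide at x = 0; the right jamb starts at x = 885. The clear opening is 885 − 53 = 832 mm.


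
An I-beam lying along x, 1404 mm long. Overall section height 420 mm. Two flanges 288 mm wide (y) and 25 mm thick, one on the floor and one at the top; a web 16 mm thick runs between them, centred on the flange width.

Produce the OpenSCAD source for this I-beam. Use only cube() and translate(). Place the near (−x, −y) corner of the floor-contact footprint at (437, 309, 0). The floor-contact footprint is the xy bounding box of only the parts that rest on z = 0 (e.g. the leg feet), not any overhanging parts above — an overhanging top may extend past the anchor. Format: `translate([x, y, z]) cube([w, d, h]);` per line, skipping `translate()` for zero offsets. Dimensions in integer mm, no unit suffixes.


translate([437, 309, 0]) cube([1404, 288, 25]);
translate([437, 445, 25]) cube([1404, 16, 370]);
translate([437, 309, 395]) cube([1404, 288, 25]);


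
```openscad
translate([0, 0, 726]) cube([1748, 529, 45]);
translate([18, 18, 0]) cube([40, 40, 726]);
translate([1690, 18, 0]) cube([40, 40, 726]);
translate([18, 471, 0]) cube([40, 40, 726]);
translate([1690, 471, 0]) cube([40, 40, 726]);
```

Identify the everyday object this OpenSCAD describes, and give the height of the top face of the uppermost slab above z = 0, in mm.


A table. The table height is 771 mm.

A 1748×529×45 slab sits at z = 726 on four 40 mm square posts — a table. The top surface is at 726 + 45 = 771 mm.


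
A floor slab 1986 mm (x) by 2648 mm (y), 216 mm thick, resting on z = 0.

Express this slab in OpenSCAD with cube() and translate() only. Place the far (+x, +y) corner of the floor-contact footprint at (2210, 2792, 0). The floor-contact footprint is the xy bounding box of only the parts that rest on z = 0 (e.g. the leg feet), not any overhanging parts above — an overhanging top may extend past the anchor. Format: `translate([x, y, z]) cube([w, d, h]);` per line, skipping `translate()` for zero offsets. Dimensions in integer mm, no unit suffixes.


translate([224, 144, 0]) cube([1986, 2648, 216]);


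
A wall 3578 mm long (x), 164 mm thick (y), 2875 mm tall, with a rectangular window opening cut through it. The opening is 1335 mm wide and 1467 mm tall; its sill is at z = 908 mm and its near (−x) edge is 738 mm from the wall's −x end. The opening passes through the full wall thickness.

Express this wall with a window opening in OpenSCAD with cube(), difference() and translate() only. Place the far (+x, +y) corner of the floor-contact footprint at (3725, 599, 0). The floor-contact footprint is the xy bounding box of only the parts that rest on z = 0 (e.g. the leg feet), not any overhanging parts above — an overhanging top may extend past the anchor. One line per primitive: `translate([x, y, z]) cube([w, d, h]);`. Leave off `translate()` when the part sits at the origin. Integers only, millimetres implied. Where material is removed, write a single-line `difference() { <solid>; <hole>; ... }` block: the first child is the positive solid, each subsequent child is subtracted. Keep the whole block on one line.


difference() { translate([147, 435, 0]) cube([3578, 164, 2875]); translate([885, 435, 908]) cube([1335, 164, 1467]); }


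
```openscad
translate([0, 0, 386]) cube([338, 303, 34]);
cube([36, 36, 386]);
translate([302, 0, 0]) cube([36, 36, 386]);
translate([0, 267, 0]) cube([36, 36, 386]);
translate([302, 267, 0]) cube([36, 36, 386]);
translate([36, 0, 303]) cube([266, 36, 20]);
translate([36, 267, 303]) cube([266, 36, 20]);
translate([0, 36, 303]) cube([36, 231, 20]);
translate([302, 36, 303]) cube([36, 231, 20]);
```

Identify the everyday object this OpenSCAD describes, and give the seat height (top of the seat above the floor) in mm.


A stool. The seat height is 420 mm.

A 338×303×34 slab at z = 386 on four corner posts — a stool. The seat top is 386 + 34 = 420 mm.


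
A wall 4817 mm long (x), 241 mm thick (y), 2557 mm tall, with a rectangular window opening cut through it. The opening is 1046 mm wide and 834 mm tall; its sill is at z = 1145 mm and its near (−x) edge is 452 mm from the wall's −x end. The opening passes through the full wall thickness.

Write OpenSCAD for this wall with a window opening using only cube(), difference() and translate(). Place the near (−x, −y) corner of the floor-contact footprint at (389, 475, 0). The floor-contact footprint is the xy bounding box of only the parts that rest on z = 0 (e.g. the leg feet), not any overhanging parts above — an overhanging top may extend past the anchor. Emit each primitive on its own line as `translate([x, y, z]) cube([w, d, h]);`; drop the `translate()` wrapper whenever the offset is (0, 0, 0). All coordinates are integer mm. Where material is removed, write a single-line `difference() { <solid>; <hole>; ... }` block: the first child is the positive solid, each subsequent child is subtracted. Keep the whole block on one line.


difference() { translate([389, 475, 0]) cube([4817, 241, 2557]); translate([841, 475, 1145]) cube([1046, 241, 834]); }


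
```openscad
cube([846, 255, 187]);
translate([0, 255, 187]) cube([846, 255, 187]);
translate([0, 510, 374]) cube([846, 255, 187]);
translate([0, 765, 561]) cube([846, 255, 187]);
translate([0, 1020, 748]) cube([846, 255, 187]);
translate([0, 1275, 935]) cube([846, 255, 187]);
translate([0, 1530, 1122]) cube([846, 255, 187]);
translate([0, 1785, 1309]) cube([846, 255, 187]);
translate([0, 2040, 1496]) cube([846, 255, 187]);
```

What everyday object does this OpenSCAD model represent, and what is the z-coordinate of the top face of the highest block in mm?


A staircase. The total rise is 1683 mm.

9 identical blocks, each offset up and back from the previous — a staircase. Each step is 187 mm tall and there are 9 of them, so the total rise is 9 × 187 = 1683 mm.


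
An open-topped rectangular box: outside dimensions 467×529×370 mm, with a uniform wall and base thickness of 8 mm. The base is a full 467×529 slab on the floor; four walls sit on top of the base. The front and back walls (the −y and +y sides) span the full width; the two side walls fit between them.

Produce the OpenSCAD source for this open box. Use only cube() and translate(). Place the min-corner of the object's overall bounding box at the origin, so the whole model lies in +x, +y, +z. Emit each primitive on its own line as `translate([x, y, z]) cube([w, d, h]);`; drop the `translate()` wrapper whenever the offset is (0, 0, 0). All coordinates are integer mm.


cube([467, 529, 8]);
translate([0, 0, 8]) cube([467, 8, 362]);
translate([0, 521, 8]) cube([467, 8, 362]);
translate([0, 8, 8]) cube([8, 513, 362]);
translate([459, 8, 8]) cube([8, 513, 362]);


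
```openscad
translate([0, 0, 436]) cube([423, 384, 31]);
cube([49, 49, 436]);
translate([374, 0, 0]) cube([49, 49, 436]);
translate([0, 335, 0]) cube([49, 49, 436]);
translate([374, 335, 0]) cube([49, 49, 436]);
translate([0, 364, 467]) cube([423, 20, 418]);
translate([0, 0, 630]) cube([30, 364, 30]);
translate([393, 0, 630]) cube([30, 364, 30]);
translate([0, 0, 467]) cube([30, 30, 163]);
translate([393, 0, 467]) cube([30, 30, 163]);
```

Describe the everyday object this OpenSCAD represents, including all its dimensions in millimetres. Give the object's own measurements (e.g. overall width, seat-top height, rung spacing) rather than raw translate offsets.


A chair. The seat is a 423×384×31 mm slab with its top at z = 467 mm, on four 49×49 mm corner legs (flush with the seat edges, standing on z = 0). A flat backrest 20 mm thick, 418 mm tall, spans the full seat width and rises from the seat top along its +y edge, rear face flush with the rear of the seat. Two armrests of 30×30 mm section run along each side from the seat's front edge to the front of the backrest, top faces 193 mm above the seat top and outer faces flush with the seat's x-edges; a 30×30 mm post under the front of each armrest stands on the seat at the front corner.


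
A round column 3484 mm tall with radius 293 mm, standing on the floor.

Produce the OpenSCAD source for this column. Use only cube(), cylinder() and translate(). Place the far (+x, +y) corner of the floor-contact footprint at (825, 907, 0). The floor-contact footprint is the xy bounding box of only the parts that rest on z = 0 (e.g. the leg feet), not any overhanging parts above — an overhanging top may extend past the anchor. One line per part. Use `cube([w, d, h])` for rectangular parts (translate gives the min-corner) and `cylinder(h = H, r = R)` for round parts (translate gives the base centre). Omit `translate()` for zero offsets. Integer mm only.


translate([532, 614, 0]) cylinder(h = 3484, r = 293);


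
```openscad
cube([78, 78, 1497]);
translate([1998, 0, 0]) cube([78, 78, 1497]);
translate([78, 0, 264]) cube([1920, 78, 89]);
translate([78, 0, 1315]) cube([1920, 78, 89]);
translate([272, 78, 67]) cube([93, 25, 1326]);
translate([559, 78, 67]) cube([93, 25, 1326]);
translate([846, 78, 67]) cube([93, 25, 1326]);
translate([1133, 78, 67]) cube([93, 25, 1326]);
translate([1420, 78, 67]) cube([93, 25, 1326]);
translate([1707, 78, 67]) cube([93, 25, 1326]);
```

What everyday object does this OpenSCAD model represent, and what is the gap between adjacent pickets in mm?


A fence section. The picket gap is 194 mm.

Two posts, two rails, 6 pickets — a fence section. Span 1920 mm holds 6 pickets of 93 mm with 7 equal gaps: ⌊(1920 − 6·93) / 7⌋ = 194 mm.


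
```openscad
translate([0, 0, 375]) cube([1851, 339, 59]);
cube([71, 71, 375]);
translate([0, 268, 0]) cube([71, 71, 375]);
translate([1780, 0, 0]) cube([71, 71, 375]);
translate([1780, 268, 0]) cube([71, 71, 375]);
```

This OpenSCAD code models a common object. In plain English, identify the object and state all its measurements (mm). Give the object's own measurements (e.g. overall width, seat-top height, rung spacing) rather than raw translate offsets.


A bench: a 1851×339 mm seat slab, 59 mm thick, top at z = 434 mm, on four 71×71 mm square legs flush with the seat corners and standing on z = 0.


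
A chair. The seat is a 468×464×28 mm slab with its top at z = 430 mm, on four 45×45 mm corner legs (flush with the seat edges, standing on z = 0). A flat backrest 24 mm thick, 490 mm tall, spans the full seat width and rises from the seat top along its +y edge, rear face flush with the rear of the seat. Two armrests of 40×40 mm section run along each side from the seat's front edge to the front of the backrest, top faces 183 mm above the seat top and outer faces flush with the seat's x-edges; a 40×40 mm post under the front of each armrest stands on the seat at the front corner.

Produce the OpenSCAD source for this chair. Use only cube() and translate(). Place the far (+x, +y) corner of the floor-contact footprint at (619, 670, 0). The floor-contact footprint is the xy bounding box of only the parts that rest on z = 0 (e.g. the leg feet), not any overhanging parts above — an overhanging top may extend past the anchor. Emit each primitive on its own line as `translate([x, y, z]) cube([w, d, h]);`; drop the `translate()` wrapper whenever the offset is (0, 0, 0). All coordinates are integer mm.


translate([151, 206, 402]) cube([468, 464, 28]);
translate([151, 206, 0]) cube([45, 45, 402]);
translate([574, 206, 0]) cube([45, 45, 402]);
translate([151, 625, 0]) cube([45, 45, 402]);
translate([574, 625, 0]) cube([45, 45, 402]);
translate([151, 646, 430]) cube([468, 24, 490]);
translate([151, 206, 573]) cube([40, 440, 40]);
translate([579, 206, 573]) cube([40, 440, 40]);
translate([151, 206, 430]) cube([40, 40, 143]);
translate([579, 206, 430]) cube([40, 40, 143]);


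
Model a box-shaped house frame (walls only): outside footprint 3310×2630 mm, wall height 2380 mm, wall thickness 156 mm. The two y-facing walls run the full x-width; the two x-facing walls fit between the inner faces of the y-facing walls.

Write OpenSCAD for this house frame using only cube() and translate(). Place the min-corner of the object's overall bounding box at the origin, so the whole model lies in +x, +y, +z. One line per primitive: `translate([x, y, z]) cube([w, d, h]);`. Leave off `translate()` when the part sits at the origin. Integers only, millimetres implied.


cube([3310, 156, 2380]);
translate([0, 2474, 0]) cube([3310, 156, 2380]);
translate([0, 156, 0]) cube([156, 2318, 2380]);
translate([3154, 156, 0]) cube([156, 2318, 2380]);


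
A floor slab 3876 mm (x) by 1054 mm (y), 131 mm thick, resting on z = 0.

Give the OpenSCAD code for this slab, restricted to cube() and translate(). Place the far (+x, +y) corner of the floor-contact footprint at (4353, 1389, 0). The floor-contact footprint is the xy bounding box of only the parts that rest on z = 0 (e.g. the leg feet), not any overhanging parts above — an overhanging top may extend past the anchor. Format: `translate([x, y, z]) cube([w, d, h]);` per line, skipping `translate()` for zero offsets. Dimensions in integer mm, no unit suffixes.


translate([477, 335, 0]) cube([3876, 1054, 131]);


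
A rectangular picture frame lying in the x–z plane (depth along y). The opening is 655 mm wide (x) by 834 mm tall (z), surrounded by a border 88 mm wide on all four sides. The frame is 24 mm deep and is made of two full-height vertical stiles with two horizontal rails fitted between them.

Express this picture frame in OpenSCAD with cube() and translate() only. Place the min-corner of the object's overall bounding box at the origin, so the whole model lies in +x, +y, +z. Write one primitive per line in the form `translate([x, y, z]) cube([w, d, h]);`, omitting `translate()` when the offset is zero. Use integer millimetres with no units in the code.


cube([88, 24, 1010]);
translate([743, 0, 0]) cube([88, 24, 1010]);
translate([88, 0, 0]) cube([655, 24, 88]);
translate([88, 0, 922]) cube([655, 24, 88]);


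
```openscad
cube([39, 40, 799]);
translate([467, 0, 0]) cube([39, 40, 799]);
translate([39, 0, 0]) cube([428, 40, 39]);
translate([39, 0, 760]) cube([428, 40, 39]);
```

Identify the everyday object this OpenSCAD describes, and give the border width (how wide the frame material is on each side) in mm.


A picture frame. The border width is 39 mm.

Four thin pieces enclosing a rectangular opening — a picture frame. The two full-height stiles are 799 mm tall; the top rail sits at z = 760 and is 39 mm tall, so the border above the opening is 799 − 760 = 39 mm, matching the stile x-width.


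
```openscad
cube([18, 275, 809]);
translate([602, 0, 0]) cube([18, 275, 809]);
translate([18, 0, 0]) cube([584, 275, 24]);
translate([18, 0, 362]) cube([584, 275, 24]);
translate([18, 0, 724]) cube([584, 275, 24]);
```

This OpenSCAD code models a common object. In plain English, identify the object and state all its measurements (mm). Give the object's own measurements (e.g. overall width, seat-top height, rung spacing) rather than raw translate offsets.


An open bookshelf. Two side panels, each 18 mm thick, 275 mm deep and 809 mm tall, stand 620 mm apart (outside-to-outside). Between them sit 3 shelves, each 24 mm thick and 275 mm deep, spanning the full gap between the sides. The bottom shelf rests on the floor (its underside at z = 0) and the clear gap between one shelf's top and the next shelf's underside is 338 mm.


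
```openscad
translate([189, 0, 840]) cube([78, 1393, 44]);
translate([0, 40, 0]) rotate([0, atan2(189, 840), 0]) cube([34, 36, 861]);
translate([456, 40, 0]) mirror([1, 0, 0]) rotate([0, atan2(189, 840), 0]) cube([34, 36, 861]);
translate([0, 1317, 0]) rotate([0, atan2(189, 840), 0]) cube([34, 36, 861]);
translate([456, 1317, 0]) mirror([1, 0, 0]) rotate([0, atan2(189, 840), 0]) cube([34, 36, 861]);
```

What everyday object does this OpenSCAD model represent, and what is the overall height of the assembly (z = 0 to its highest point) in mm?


A sawhorse. The overall height is 884 mm.

A beam across two mirrored pairs of raked legs — a sawhorse. The beam's underside is at z = 840 (matching the legs' vertical rise in atan2(189, 840)) and the beam is 44 mm tall, so its top is at 840 + 44 = 884 mm. The raked legs top out at the beam's underside, so that is the highest point.


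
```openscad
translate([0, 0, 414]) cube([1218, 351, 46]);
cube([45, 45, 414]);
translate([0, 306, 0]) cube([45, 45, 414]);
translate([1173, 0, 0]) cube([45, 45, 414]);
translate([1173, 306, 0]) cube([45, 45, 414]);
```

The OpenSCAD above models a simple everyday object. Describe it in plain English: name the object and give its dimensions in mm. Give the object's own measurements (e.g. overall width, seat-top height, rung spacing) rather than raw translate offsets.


A bench: a 1218×351 mm seat slab, 46 mm thick, top at z = 460 mm, on four 45×45 mm square legs flush with the seat corners and standing on z = 0.


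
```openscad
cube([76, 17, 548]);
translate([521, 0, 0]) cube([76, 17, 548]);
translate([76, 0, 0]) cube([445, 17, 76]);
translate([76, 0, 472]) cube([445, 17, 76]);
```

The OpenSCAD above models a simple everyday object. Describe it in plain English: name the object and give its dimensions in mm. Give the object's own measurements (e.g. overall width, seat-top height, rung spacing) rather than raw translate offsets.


A rectangular picture frame lying in the x–z plane (depth along y). The opening is 445 mm wide (x) by 396 mm tall (z), surrounded by a border 76 mm wide on all four sides. The frame is 17 mm deep and is made of two full-height vertical stiles with two horizontal rails fitted between them.


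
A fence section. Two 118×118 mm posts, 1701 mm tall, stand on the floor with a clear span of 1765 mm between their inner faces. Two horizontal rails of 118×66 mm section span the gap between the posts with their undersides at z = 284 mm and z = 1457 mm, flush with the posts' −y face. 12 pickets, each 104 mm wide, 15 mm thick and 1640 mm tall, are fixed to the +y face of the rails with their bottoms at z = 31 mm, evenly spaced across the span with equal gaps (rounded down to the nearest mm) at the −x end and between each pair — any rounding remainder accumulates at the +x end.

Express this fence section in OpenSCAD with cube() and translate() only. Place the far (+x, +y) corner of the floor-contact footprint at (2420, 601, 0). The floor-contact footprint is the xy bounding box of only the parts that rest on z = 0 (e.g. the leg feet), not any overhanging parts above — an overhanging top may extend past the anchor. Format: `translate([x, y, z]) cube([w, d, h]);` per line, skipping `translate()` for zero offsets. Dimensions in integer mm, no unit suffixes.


translate([419, 483, 0]) cube([118, 118, 1701]);
translate([2302, 483, 0]) cube([118, 118, 1701]);
translate([537, 483, 284]) cube([1765, 118, 66]);
translate([537, 483, 1457]) cube([1765, 118, 66]);
translate([576, 601, 31]) cube([104, 15, 1640]);
translate([719, 601, 31]) cube([104, 15, 1640]);
translate([862, 601, 31]) cube([104, 15, 1640]);
translate([1005, 601, 31]) cube([104, 15, 1640]);
translate([1148, 601, 31]) cube([104, 15, 1640]);
translate([1291, 601, 31]) cube([104, 15, 1640]);
translate([1434, 601, 31]) cube([104, 15, 1640]);
translate([1577, 601, 31]) cube([104, 15, 1640]);
translate([1720, 601, 31]) cube([104, 15, 1640]);
translate([1863, 601, 31]) cube([104, 15, 1640]);
translate([2006, 601, 31]) cube([104, 15, 1640]);
translate([2149, 601, 31]) cube([104, 15, 1640]);


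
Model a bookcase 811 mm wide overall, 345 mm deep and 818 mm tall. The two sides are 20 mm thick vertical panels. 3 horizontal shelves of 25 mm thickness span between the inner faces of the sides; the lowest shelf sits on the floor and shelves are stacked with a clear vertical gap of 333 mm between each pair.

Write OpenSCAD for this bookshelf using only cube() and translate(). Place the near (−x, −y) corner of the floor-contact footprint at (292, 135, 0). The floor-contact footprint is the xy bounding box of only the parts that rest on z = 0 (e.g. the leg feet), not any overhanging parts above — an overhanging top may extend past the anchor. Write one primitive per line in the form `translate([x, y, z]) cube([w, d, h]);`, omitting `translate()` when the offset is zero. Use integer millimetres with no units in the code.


translate([292, 135, 0]) cube([20, 345, 818]);
translate([1083, 135, 0]) cube([20, 345, 818]);
translate([312, 135, 0]) cube([771, 345, 25]);
translate([312, 135, 358]) cube([771, 345, 25]);
translate([312, 135, 716]) cube([771, 345, 25]);


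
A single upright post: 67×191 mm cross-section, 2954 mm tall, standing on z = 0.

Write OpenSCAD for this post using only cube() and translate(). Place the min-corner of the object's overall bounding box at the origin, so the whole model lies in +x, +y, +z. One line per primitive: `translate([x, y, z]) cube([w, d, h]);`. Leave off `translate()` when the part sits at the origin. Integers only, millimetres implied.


cube([67, 191, 2954]);


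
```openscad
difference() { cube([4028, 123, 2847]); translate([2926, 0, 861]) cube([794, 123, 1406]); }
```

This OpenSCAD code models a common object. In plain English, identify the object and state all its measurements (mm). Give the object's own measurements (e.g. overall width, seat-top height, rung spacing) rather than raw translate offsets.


A wall 4028 mm long (x), 123 mm thick (y), 2847 mm tall, with a rectangular window opening cut through it. The opening is 794 mm wide and 1406 mm tall; its sill is at z = 861 mm and its near (−x) edge is 2926 mm from the wall's −x end. The opening passes through the full wall thickness.


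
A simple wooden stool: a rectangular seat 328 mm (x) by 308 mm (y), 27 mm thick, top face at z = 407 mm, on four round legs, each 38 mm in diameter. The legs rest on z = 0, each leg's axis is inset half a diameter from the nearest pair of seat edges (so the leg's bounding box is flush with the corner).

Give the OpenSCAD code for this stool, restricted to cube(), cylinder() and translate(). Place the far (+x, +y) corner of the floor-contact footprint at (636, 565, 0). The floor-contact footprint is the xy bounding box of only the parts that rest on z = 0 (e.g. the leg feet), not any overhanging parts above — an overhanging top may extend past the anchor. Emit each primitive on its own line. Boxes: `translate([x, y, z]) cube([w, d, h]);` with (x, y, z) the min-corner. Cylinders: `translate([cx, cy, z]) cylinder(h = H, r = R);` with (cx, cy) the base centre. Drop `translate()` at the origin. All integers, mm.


translate([308, 257, 380]) cube([328, 308, 27]);
translate([327, 276, 0]) cylinder(h = 380, r = 19);
translate([617, 276, 0]) cylinder(h = 380, r = 19);
translate([327, 546, 0]) cylinder(h = 380, r = 19);
translate([617, 546, 0]) cylinder(h = 380, r = 19);


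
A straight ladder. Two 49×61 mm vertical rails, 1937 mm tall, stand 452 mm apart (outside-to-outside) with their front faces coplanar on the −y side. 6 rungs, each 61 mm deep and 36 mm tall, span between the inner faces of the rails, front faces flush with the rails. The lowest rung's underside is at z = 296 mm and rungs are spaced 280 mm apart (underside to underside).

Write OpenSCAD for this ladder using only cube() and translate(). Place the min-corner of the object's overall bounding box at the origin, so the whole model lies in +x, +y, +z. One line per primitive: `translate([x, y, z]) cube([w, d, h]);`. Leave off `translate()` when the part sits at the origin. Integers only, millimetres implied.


cube([49, 61, 1937]);
translate([403, 0, 0]) cube([49, 61, 1937]);
translate([49, 0, 296]) cube([354, 61, 36]);
translate([49, 0, 576]) cube([354, 61, 36]);
translate([49, 0, 856]) cube([354, 61, 36]);
translate([49, 0, 1136]) cube([354, 61, 36]);
translate([49, 0, 1416]) cube([354, 61, 36]);
translate([49, 0, 1696]) cube([354, 61, 36]);


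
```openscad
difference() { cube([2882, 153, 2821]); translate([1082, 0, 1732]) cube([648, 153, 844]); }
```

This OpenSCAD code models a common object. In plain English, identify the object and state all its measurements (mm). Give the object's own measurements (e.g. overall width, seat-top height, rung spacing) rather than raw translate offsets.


A wall 2882 mm long (x), 153 mm thick (y), 2821 mm tall, with a rectangular window opening cut through it. The opening is 648 mm wide and 844 mm tall; its sill is at z = 1732 mm and its near (−x) edge is 1082 mm from the wall's −x end. The opening passes through the full wall thickness.


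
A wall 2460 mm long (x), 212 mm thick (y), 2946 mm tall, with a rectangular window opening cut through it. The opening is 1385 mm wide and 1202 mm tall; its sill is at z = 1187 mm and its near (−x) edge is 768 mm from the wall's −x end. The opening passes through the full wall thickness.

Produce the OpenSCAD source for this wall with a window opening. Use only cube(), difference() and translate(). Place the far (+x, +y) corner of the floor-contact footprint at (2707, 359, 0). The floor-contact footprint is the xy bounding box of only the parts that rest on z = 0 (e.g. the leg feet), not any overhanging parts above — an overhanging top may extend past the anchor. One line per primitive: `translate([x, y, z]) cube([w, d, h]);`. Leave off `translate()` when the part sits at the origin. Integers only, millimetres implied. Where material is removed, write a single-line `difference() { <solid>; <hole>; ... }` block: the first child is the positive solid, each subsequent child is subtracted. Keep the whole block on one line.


difference() { translate([247, 147, 0]) cube([2460, 212, 2946]); translate([1015, 147, 1187]) cube([1385, 212, 1202]); }


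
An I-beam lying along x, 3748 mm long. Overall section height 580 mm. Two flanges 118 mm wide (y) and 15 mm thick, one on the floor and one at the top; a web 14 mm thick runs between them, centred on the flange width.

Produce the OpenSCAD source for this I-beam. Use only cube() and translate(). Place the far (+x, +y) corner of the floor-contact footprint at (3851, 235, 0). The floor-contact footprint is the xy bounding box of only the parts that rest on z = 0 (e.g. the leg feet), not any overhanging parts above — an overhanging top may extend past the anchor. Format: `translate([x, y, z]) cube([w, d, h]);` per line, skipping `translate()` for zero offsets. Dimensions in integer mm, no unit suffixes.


translate([103, 117, 0]) cube([3748, 118, 15]);
translate([103, 169, 15]) cube([3748, 14, 550]);
translate([103, 117, 565]) cube([3748, 118, 15]);


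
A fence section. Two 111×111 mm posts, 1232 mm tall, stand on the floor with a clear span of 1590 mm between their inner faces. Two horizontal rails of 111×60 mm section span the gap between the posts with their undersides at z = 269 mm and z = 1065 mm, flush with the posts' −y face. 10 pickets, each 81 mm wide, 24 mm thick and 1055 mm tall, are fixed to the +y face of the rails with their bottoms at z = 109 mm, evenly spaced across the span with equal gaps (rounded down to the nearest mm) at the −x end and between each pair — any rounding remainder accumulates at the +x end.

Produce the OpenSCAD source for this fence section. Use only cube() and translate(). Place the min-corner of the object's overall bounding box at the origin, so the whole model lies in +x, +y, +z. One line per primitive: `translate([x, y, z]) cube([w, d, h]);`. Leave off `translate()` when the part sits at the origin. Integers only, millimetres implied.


cube([111, 111, 1232]);
translate([1701, 0, 0]) cube([111, 111, 1232]);
translate([111, 0, 269]) cube([1590, 111, 60]);
translate([111, 0, 1065]) cube([1590, 111, 60]);
translate([181, 111, 109]) cube([81, 24, 1055]);
translate([332, 111, 109]) cube([81, 24, 1055]);
translate([483, 111, 109]) cube([81, 24, 1055]);
translate([634, 111, 109]) cube([81, 24, 1055]);
translate([785, 111, 109]) cube([81, 24, 1055]);
translate([936, 111, 109]) cube([81, 24, 1055]);
translate([1087, 111, 109]) cube([81, 24, 1055]);
translate([1238, 111, 109]) cube([81, 24, 1055]);
translate([1389, 111, 109]) cube([81, 24, 1055]);
translate([1540, 111, 109]) cube([81, 24, 1055]);


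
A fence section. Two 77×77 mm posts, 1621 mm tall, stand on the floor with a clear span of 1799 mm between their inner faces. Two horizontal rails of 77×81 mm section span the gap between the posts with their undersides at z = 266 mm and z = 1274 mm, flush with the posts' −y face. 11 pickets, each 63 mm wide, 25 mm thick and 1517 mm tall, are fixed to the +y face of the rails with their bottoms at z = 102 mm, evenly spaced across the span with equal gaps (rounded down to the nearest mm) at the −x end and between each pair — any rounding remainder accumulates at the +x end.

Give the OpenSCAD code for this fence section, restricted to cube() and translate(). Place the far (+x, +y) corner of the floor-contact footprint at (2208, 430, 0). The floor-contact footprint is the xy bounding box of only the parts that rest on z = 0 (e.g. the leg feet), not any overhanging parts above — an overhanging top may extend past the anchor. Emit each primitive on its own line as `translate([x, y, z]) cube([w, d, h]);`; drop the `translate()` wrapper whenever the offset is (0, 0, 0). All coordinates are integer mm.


translate([255, 353, 0]) cube([77, 77, 1621]);
translate([2131, 353, 0]) cube([77, 77, 1621]);
translate([332, 353, 266]) cube([1799, 77, 81]);
translate([332, 353, 1274]) cube([1799, 77, 81]);
translate([424, 430, 102]) cube([63, 25, 1517]);
translate([579, 430, 102]) cube([63, 25, 1517]);
translate([734, 430, 102]) cube([63, 25, 1517]);
translate([889, 430, 102]) cube([63, 25, 1517]);
translate([1044, 430, 102]) cube([63, 25, 1517]);
translate([1199, 430, 102]) cube([63, 25, 1517]);
translate([1354, 430, 102]) cube([63, 25, 1517]);
translate([1509, 430, 102]) cube([63, 25, 1517]);
translate([1664, 430, 102]) cube([63, 25, 1517]);
translate([1819, 430, 102]) cube([63, 25, 1517]);
translate([1974, 430, 102]) cube([63, 25, 1517]);


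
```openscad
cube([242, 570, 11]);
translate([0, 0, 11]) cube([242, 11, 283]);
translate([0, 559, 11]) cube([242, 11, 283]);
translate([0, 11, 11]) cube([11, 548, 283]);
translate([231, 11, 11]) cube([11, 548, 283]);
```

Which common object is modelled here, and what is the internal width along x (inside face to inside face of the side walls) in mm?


An open box. The internal width is 220 mm.

A 242×570 base slab with four walls standing on it — an open box. The base is 242 mm wide and the walls are 11 mm thick, so the internal width is 242 − 2 × 11 = 220 mm.


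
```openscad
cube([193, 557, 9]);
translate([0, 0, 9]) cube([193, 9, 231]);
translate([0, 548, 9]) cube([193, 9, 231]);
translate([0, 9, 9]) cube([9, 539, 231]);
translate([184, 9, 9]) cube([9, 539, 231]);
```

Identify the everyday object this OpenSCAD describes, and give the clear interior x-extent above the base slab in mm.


An open box. The internal width is 175 mm.

A 193×557 base slab with four walls standing on it — an open box. The base is 193 mm wide and the walls are 9 mm thick, so the internal width is 193 − 2 × 9 = 175 mm.


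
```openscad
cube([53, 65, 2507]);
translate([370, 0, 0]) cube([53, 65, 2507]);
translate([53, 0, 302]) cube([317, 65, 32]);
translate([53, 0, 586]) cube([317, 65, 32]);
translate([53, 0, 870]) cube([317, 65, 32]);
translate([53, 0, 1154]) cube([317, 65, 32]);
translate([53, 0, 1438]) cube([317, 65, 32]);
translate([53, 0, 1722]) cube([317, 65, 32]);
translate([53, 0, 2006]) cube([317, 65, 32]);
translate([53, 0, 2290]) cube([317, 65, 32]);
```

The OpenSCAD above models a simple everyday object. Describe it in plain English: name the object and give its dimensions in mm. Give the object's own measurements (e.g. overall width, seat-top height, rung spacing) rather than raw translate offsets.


A straight ladder. Two 53×65 mm vertical rails, 2507 mm tall, stand 423 mm apart (outside-to-outside) with their front faces coplanar on the −y side. 8 rungs, each 65 mm deep and 32 mm tall, span between the inner faces of the rails, front faces flush with the rails. The lowest rung's underside is at z = 302 mm and rungs are spaced 284 mm apart (underside to underside).


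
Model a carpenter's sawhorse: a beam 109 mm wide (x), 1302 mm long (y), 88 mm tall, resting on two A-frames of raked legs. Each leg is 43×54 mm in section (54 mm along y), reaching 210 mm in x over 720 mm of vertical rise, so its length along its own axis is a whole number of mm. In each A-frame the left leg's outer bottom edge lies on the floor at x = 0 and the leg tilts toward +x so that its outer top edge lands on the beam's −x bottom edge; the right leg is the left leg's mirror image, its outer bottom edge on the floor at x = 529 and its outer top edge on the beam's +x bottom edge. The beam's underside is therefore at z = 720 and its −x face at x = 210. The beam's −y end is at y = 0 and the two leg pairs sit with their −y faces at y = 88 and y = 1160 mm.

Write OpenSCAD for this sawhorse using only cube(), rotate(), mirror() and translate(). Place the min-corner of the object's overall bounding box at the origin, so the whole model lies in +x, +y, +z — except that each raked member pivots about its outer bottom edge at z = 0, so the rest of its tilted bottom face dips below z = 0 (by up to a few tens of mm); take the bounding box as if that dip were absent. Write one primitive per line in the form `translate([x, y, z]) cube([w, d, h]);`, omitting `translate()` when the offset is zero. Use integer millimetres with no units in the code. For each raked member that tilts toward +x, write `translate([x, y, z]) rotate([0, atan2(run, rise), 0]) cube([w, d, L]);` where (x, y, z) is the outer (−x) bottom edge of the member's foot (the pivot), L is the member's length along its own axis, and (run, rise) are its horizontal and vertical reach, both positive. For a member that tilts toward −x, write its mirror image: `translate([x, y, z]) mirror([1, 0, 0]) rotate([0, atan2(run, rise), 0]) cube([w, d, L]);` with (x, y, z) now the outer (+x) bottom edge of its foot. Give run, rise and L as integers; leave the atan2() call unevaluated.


// leg length = √(210² + 720²) = 750
// right-leg outer foot x = 2·210 + 109 = 529
// beam min-corner = (210, 0, 720)
translate([210, 0, 720]) cube([109, 1302, 88]);
translate([0, 88, 0]) rotate([0, atan2(210, 720), 0]) cube([43, 54, 750]);
translate([529, 88, 0]) mirror([1, 0, 0]) rotate([0, atan2(210, 720), 0]) cube([43, 54, 750]);
translate([0, 1160, 0]) rotate([0, atan2(210, 720), 0]) cube([43, 54, 750]);
translate([529, 1160, 0]) mirror([1, 0, 0]) rotate([0, atan2(210, 720), 0]) cube([43, 54, 750]);


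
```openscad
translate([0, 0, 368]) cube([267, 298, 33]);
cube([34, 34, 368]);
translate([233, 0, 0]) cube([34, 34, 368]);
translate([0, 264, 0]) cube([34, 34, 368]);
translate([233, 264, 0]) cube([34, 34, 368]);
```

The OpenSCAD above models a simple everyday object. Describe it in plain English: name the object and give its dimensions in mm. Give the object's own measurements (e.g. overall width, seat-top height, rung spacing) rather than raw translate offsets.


A four-legged stool. The seat is a 267×298×33 mm slab whose top surface is at z = 401 mm; four square legs, each 34×34 mm in cross-section, run from the floor (z = 0) to the underside of the seat, each flush with a corner of the seat.


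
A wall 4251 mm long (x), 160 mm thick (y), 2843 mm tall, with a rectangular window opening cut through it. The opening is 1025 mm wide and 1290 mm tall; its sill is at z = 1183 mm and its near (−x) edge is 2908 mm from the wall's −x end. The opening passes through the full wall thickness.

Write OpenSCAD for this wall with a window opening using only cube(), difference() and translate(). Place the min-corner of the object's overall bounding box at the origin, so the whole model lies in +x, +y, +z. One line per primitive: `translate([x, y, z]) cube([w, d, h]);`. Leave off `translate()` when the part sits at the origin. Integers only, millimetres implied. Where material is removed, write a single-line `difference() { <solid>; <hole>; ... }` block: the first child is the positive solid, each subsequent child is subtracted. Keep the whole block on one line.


difference() { cube([4251, 160, 2843]); translate([2908, 0, 1183]) cube([1025, 160, 1290]); }


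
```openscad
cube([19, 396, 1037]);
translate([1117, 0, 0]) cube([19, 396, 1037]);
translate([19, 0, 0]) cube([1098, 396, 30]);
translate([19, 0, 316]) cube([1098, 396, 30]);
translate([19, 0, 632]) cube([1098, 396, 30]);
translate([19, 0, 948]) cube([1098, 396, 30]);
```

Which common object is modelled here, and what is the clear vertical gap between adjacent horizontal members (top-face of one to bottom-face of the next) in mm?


A bookshelf. The clear shelf gap is 286 mm.

Two tall side panels with 4 horizontal boards between them — a bookshelf. The first two shelf undersides are at z = 0 and z = 316; with shelf thickness 30, the clear gap is 316 − 0 − 30 = 286 mm.


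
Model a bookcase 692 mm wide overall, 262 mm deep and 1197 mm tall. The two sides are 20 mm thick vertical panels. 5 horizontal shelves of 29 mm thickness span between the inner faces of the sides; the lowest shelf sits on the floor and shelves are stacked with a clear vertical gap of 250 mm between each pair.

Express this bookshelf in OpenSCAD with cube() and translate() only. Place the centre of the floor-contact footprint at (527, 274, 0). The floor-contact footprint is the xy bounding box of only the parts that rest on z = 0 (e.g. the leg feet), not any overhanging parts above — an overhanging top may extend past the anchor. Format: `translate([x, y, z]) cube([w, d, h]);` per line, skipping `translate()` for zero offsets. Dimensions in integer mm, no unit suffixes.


translate([181, 143, 0]) cube([20, 262, 1197]);
translate([853, 143, 0]) cube([20, 262, 1197]);
translate([201, 143, 0]) cube([652, 262, 29]);
translate([201, 143, 279]) cube([652, 262, 29]);
translate([201, 143, 558]) cube([652, 262, 29]);
translate([201, 143, 837]) cube([652, 262, 29]);
translate([201, 143, 1116]) cube([652, 262, 29]);
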